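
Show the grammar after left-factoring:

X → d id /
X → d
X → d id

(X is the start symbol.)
Left-factoring transforms A → αβ₁ | αβ₂ into A → αA' and A' → β₁ | β₂
(α is the longest common prefix among the alternatives). Repeat until
no nonterminal has two alternatives with a common prefix.

Round 1: X has alternatives sharing prefix 'd'. Introduce X': X → d X'
  Add: X' → id /
  Add: X' → ε
  Add: X' → id

Round 2: X' has alternatives sharing prefix 'id'. Introduce X'': X' → id X''
  Add: X'' → /
  Add: X'' → ε

No remaining common prefixes — done.

Resulting grammar:
X → d X'
X' → id X''
X'' → /
X'' → ε
X' → ε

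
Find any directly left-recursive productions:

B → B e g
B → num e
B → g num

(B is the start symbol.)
Yes, B is left-recursive

Direct left recursion occurs when N → N α for some non-terminal N (the right-hand side begins with the left-hand side itself).

B → B e g: LEFT RECURSIVE (starts with B)
B → num e: starts with num
B → g num: starts with g

The grammar has direct left recursion on: B.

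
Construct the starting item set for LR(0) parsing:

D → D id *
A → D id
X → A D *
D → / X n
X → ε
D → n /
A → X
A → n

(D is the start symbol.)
First, augment the grammar with D' → D
I₀ = CLOSURE({ [D' → . D] }):
  [D' → . D] has the dot before D: add [D → . D id *], [D → . / X n], [D → . n /]
No further items can be added.

I₀ = { [D → . / X n], [D → . D id *], [D → . n /], [D' → . D] }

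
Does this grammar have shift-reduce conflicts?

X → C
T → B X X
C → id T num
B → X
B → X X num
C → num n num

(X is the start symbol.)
A shift-reduce conflict occurs when an LR(0) state has both:
  - a complete (reduce) item [A → α .] (dot at the end), and
  - a shift item [B → β . c γ] (dot before a terminal).

Augment with X' → X and build the canonical LR(0) collection (I0 = CLOSURE({[X' → . X]}), then GOTO on every symbol after a dot until no new states appear). It has 15 states:
  I0: { [C → . id T num], [C → . num n num], [X → . C], [X' → . X] }  — shift
  I1: { [X → C .] }  — reduce
  I2: { [X' → X .] }  — accept
  I3: { [B → . X X num], [B → . X], [C → . id T num], [C → . num n num], [C → id . T num], [T → . B X X], [X → . C] }  — shift
  I4: { [C → num . n num] }  — shift
  I5: { [C → num n . num] }  — shift
  I6: { [C → num n num .] }  — reduce
  I7: { [C → . id T num], [C → . num n num], [T → B . X X], [X → . C] }  — shift
  I8: { [C → id T . num] }  — shift
  I9: { [B → X . X num], [B → X .], [C → . id T num], [C → . num n num], [X → . C] }  — shift, reduce
  I10: { [B → X X . num] }  — shift
  I11: { [B → X X num .] }  — reduce
  I12: { [C → id T num .] }  — reduce
  I13: { [C → . id T num], [C → . num n num], [T → B X . X], [X → . C] }  — shift
  I14: { [T → B X X .] }  — reduce

I9 contains reduce item [B → X .] and shift items [C → . id T num], [C → . num n num] — shift-reduce conflict.

Answer: Yes — I9: [B → X .] vs [C → . id T num]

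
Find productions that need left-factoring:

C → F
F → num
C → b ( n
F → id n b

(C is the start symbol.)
Left-factoring is needed when two productions for the same non-terminal
share a common prefix on the right-hand side.

Productions for C:
  C → F
  C → b ( n
Productions for F:
  F → num
  F → id n b

No common prefixes found.

Answer: No, left-factoring is not needed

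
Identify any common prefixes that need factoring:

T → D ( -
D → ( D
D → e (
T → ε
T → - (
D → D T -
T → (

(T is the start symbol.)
Left-factoring is needed when two productions for the same non-terminal
share a common prefix on the right-hand side.

Productions for T:
  T → D ( -
  T → ε
  T → - (
  T → (
Productions for D:
  D → ( D
  D → e (
  D → D T -

No common prefixes found.

Answer: No, left-factoring is not needed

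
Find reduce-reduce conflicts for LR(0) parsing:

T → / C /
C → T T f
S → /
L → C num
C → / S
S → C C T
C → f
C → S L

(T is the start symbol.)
A reduce-reduce conflict occurs when an LR(0) state has two complete items [A → α .] and [B → β .] — both call for a reduction, and with no lookahead the parser cannot choose between them.

Augment with T' → T and build the canonical LR(0) collection (I0 = CLOSURE({[T' → . T]}), then GOTO on every symbol after a dot until no new states appear). It has 17 states:
  I0: { [T → . / C /], [T' → . T] }  — shift
  I1: { [C → . / S], [C → . S L], [C → . T T f], [C → . f], [S → . /], [S → . C C T], [T → . / C /], [T → / . C /] }  — shift
  I2: { [T' → T .] }  — accept
  I3: { [C → . / S], [C → . S L], [C → . T T f], [C → . f], [C → / . S], [S → . /], [S → . C C T], [S → / .], [T → . / C /], [T → / . C /] }  — shift, reduce
  I4: { [C → . / S], [C → . S L], [C → . T T f], [C → . f], [S → . /], [S → . C C T], [S → C . C T], [T → . / C /], [T → / C . /] }  — shift
  I5: { [C → . / S], [C → . S L], [C → . T T f], [C → . f], [C → S . L], [L → . C num], [S → . /], [S → . C C T], [T → . / C /] }  — shift
  I6: { [C → T . T f], [T → . / C /] }  — shift
  I7: { [C → f .] }  — reduce
  I8: { [C → T T . f] }  — shift
  I9: { [C → T T f .] }  — reduce
  I10: { [C → . / S], [C → . S L], [C → . T T f], [C → . f], [L → C . num], [S → . /], [S → . C C T], [S → C . C T], [T → . / C /] }  — shift
  I11: { [C → S L .] }  — reduce
  I12: { [C → . / S], [C → . S L], [C → . T T f], [C → . f], [S → . /], [S → . C C T], [S → C . C T], [S → C C . T], [T → . / C /] }  — shift
  I13: { [L → C num .] }  — reduce
  I14: { [C → T . T f], [S → C C T .], [T → . / C /] }  — shift, reduce
  I15: { [C → . / S], [C → . S L], [C → . T T f], [C → . f], [C → / . S], [S → . /], [S → . C C T], [S → / .], [T → . / C /], [T → / . C /], [T → / C / .] }  — shift, 2 reduces
  I16: { [C → . / S], [C → . S L], [C → . T T f], [C → . f], [C → / S .], [C → S . L], [L → . C num], [S → . /], [S → . C C T], [T → . / C /] }  — shift, reduce

I15 contains complete items [S → / .], [T → / C / .] — reduce-reduce conflict.

Answer: Yes — I15: [S → / .] vs [T → / C / .]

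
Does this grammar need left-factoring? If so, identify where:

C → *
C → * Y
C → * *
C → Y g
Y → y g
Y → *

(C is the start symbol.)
Yes, C has productions with common prefix '*'

Left-factoring is needed when two productions for the same non-terminal
share a common prefix on the right-hand side.

Productions for C:
  C → *
  C → * Y
  C → * *
  C → Y g
Productions for Y:
  Y → y g
  Y → *

Found common prefix '*' in productions for C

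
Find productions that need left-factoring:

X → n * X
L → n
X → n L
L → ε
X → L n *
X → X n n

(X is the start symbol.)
Yes, X has productions with common prefix 'n'

Left-factoring is needed when two productions for the same non-terminal
share a common prefix on the right-hand side.

Productions for X:
  X → n * X
  X → n L
  X → L n *
  X → X n n
Productions for L:
  L → n
  L → ε

Found common prefix 'n' in productions for X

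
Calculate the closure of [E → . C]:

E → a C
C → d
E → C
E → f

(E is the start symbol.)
{ [C → . d], [E → . C] }

Start with: [E → . C]
  [E → . C] has the dot before C: add [C → . d]
No further items can be added.

CLOSURE = { [C → . d], [E → . C] }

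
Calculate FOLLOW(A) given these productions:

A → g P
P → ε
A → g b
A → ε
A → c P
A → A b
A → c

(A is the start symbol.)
A is the start symbol, so $ ∈ FOLLOW(A).
In A → A b: A is followed by b, add FIRST(b) \ {ε} = { 'b' }

Taking the union: FOLLOW(A) = { $, 'b' }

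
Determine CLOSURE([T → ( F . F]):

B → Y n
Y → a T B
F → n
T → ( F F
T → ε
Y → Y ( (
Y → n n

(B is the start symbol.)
{ [F → . n], [T → ( F . F] }

To compute CLOSURE, for each item [A → α.Bβ] where B is a non-terminal, add [B → .γ] for all productions B → γ; repeat for the newly added items until nothing changes.

Start with: [T → ( F . F]
  [T → ( F . F] has the dot before F: add [F → . n]
No further items can be added.

CLOSURE = { [F → . n], [T → ( F . F] }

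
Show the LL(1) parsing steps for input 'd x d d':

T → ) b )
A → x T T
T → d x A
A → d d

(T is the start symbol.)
LL(1) parsing maintains a stack (initially the start symbol over $) and the input. At each step: if the stack top is a terminal, match it against the current input token; if it is a non-terminal N, replace it with the RHS of M[N, lookahead] (the unique production whose predict set contains the lookahead).

Stack is shown with the top on the left.

Stack    Input      Action
--------------------------
T $      d x d d $  output T → d x A
d x A $  d x d d $  match 'd'
x A $    x d d $    match 'x'
A $      d d $      output A → d d
d d $    d d $      match 'd'
d $      d $        match 'd'
$        $          accept

The string is accepted.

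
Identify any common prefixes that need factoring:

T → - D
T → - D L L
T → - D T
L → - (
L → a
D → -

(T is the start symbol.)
Yes, T has productions with common prefix '- D'

Left-factoring is needed when two productions for the same non-terminal
share a common prefix on the right-hand side.

Productions for T:
  T → - D
  T → - D L L
  T → - D T
Productions for L:
  L → - (
  L → a

Found common prefix '- D' in productions for T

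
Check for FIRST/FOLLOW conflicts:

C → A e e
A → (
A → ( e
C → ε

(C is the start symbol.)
No FIRST/FOLLOW conflicts.

A FIRST/FOLLOW conflict occurs when a non-terminal N has a nullable alternative N → β (β ⇒* ε) and another alternative N → α with FIRST(α) ∩ FOLLOW(N) ≠ ∅: on such a lookahead the parser cannot decide between expanding α and letting N vanish via β.

Nullable non-terminals: C.
FIRST sets used below: FIRST(A) = { '(' }

C: nullable alternative(s) C → ε; FOLLOW(C) = { $ }
  C → A e e: FIRST \ {ε} = { '(' } — disjoint from FOLLOW(C)
  C → ε: FIRST \ {ε} = { } — this is the only nullable alternative, skip

A has no nullable alternative, so no FIRST/FOLLOW check is needed there.

No FIRST/FOLLOW conflicts found.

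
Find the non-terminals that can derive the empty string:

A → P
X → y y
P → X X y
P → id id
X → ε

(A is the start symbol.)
ε-productions: X → ε
So X is immediately nullable.
No further non-terminal can be added: every production for the remaining non-terminals contains a terminal or a non-nullable non-terminal.
Nullable = { 'X' }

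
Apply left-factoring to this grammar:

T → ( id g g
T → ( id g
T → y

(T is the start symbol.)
Left-factoring transforms A → αβ₁ | αβ₂ into A → αA' and A' → β₁ | β₂
(α is the longest common prefix among the alternatives). Repeat until
no nonterminal has two alternatives with a common prefix.

Round 1: T has alternatives sharing prefix '( id g'. Introduce T': T → ( id g T'
  Add: T' → g
  Add: T' → ε

No remaining common prefixes — done.

Resulting grammar:
T → ( id g T'
T' → g
T' → ε
T → y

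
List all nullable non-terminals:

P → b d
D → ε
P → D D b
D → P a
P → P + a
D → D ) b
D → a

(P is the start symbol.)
{ 'D' }

ε-productions: D → ε
So D is immediately nullable.
No further non-terminal can be added: every production for the remaining non-terminals contains a terminal or a non-nullable non-terminal.
Nullable = { 'D' }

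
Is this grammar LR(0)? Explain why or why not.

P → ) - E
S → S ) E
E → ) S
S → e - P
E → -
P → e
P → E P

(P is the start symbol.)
Augment with P' → P and build the canonical LR(0) collection (I0 = CLOSURE({[P' → . P]}), then GOTO on every symbol after a dot until no new states appear). It has 16 states:
  I0: { [E → . ) S], [E → . -], [P → . ) - E], [P → . E P], [P → . e], [P' → . P] }  — shift
  I1: { [E → ) . S], [P → ) . - E], [S → . S ) E], [S → . e - P] }  — shift
  I2: { [E → - .] }  — reduce
  I3: { [E → . ) S], [E → . -], [P → . ) - E], [P → . E P], [P → . e], [P → E . P] }  — shift
  I4: { [P' → P .] }  — accept
  I5: { [P → e .] }  — reduce
  I6: { [P → E P .] }  — reduce
  I7: { [E → . ) S], [E → . -], [P → ) - . E] }  — shift
  I8: { [E → ) S .], [S → S . ) E] }  — shift, reduce
  I9: { [S → e . - P] }  — shift
  I10: { [E → . ) S], [E → . -], [P → . ) - E], [P → . E P], [P → . e], [S → e - . P] }  — shift
  I11: { [S → e - P .] }  — reduce
  I12: { [E → . ) S], [E → . -], [S → S ) . E] }  — shift
  I13: { [E → ) . S], [S → . S ) E], [S → . e - P] }  — shift
  I14: { [S → S ) E .] }  — reduce
  I15: { [P → ) - E .] }  — reduce

Conflict in state I8:
  Shift-reduce conflict between [E → ) S .] and [S → S . ) E]
So the grammar is NOT LR(0).

Answer: No. Shift-reduce conflict between [E → ) S .] and [S → S . ) E]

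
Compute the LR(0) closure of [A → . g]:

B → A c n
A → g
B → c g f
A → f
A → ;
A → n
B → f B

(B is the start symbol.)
{ [A → . g] }

To compute CLOSURE, for each item [A → α.Bβ] where B is a non-terminal, add [B → .γ] for all productions B → γ; repeat for the newly added items until nothing changes.

Start with: [A → . g]
The dot precedes the terminal g, so nothing is added.

CLOSURE = { [A → . g] }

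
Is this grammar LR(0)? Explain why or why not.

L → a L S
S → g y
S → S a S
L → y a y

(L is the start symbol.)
Augment with L' → L and build the canonical LR(0) collection (I0 = CLOSURE({[L' → . L]}), then GOTO on every symbol after a dot until no new states appear). It has 12 states:
  I0: { [L → . a L S], [L → . y a y], [L' → . L] }  — shift
  I1: { [L' → L .] }  — accept
  I2: { [L → . a L S], [L → . y a y], [L → a . L S] }  — shift
  I3: { [L → y . a y] }  — shift
  I4: { [L → y a . y] }  — shift
  I5: { [L → y a y .] }  — reduce
  I6: { [L → a L . S], [S → . S a S], [S → . g y] }  — shift
  I7: { [L → a L S .], [S → S . a S] }  — shift, reduce
  I8: { [S → g . y] }  — shift
  I9: { [S → g y .] }  — reduce
  I10: { [S → . S a S], [S → . g y], [S → S a . S] }  — shift
  I11: { [S → S . a S], [S → S a S .] }  — shift, reduce

Conflict in state I7:
  Shift-reduce conflict between [L → a L S .] and [S → S . a S]
So the grammar is NOT LR(0).

Answer: No. Shift-reduce conflict between [L → a L S .] and [S → S . a S]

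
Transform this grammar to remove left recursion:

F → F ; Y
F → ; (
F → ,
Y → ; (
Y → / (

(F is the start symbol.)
F is directly left-recursive. The standard transformation for
  A → A α₁ | ... | A α_m | β₁ | ... | β_n
is
  A  → β₁ A' | ... | β_n A'
  A' → α₁ A' | ... | α_m A' | ε

F → ; ( becomes F → ; ( F'
F → , becomes F → , F'
F → F ; Y becomes F' → ; Y F'
Add F' → ε

Productions for other non-terminals are unchanged:
  Y → ; (
  Y → / (

Resulting grammar:
F → ; ( F'
F → , F'
F' → ; Y F'
F' → ε
Y → ; (
Y → / (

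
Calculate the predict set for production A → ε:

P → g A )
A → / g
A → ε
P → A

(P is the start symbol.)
PREDICT(A → ε) = (FIRST(RHS) \ {ε}) ∪ (FOLLOW(A) if ε ∈ FIRST(RHS), i.e. RHS ⇒* ε)
The right-hand side is ε (FIRST(ε) = { ε }), so the predict set is FOLLOW(A) = { $, ')' }
PREDICT(A → ε) = { $, ')' }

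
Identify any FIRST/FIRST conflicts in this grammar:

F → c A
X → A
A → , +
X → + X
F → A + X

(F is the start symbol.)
A FIRST/FIRST conflict occurs when two productions N → α and N → β for the same non-terminal have FIRST(α) ∩ FIRST(β) ≠ ∅ (with ε ∈ FIRST of a nullable right-hand side, so two nullable alternatives also conflict).

FIRST sets of the non-terminals at (or reachable through a nullable prefix from) the front of some alternative:
  FIRST(A) = { ',' }

Productions for F:
  F → c A: FIRST = { 'c' }
  F → A + X: FIRST = { ',' }
Productions for X:
  X → A: FIRST = { ',' }
  X → + X: FIRST = { '+' }
A has only one production, so no FIRST/FIRST conflict is possible there.

All alternatives of each non-terminal have pairwise disjoint FIRST sets.

Answer: No FIRST/FIRST conflicts.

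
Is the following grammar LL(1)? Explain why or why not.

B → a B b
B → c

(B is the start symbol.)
A grammar is LL(1) if for each non-terminal N with multiple productions, the predict sets of those productions are pairwise disjoint, where PREDICT(N → α) = (FIRST(α) \ {ε}) ∪ (FOLLOW(N) if α ⇒* ε).

For B:
  PREDICT(B → a B b) = { 'a' }
  PREDICT(B → c) = { 'c' }

All predict sets are disjoint. The grammar IS LL(1).

Answer: Yes, the grammar is LL(1).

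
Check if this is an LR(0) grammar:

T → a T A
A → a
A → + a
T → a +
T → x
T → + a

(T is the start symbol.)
No. Shift-reduce conflict between [T → a + .] and [T → + . a]

A grammar is LR(0) if no state in the canonical LR(0) collection has:
  - both a shift item (dot before a terminal) and a complete item (shift-reduce conflict), or
  - two or more complete items (reduce-reduce conflict; the accept item [T' → T .] counts as a complete item here).

Augment with T' → T and build the canonical LR(0) collection (I0 = CLOSURE({[T' → . T]}), then GOTO on every symbol after a dot until no new states appear). It has 12 states:
  I0: { [T → . + a], [T → . a +], [T → . a T A], [T → . x], [T' → . T] }  — shift
  I1: { [T → + . a] }  — shift
  I2: { [T' → T .] }  — accept
  I3: { [T → . + a], [T → . a +], [T → . a T A], [T → . x], [T → a . +], [T → a . T A] }  — shift
  I4: { [T → x .] }  — reduce
  I5: { [T → + . a], [T → a + .] }  — shift, reduce
  I6: { [A → . + a], [A → . a], [T → a T . A] }  — shift
  I7: { [A → + . a] }  — shift
  I8: { [T → a T A .] }  — reduce
  I9: { [A → a .] }  — reduce
  I10: { [A → + a .] }  — reduce
  I11: { [T → + a .] }  — reduce

Conflict in state I5:
  Shift-reduce conflict between [T → a + .] and [T → + . a]
So the grammar is NOT LR(0).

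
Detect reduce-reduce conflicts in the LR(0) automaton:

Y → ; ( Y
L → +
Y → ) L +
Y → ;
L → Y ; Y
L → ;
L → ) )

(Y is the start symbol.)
Yes — I8: [L → ; .] vs [Y → ; .]

A reduce-reduce conflict occurs when an LR(0) state has two complete items [A → α .] and [B → β .] — both call for a reduction, and with no lookahead the parser cannot choose between them.

Augment with Y' → Y and build the canonical LR(0) collection (I0 = CLOSURE({[Y' → . Y]}), then GOTO on every symbol after a dot until no new states appear). It has 15 states:
  I0: { [Y → . ) L +], [Y → . ; ( Y], [Y → . ;], [Y' → . Y] }  — shift
  I1: { [L → . ) )], [L → . +], [L → . ;], [L → . Y ; Y], [Y → ) . L +], [Y → . ) L +], [Y → . ; ( Y], [Y → . ;] }  — shift
  I2: { [Y → ; . ( Y], [Y → ; .] }  — shift, reduce
  I3: { [Y' → Y .] }  — accept
  I4: { [Y → . ) L +], [Y → . ; ( Y], [Y → . ;], [Y → ; ( . Y] }  — shift
  I5: { [Y → ; ( Y .] }  — reduce
  I6: { [L → ) . )], [L → . ) )], [L → . +], [L → . ;], [L → . Y ; Y], [Y → ) . L +], [Y → . ) L +], [Y → . ; ( Y], [Y → . ;] }  — shift
  I7: { [L → + .] }  — reduce
  I8: { [L → ; .], [Y → ; . ( Y], [Y → ; .] }  — shift, 2 reduces
  I9: { [Y → ) L . +] }  — shift
  I10: { [L → Y . ; Y] }  — shift
  I11: { [L → Y ; . Y], [Y → . ) L +], [Y → . ; ( Y], [Y → . ;] }  — shift
  I12: { [L → Y ; Y .] }  — reduce
  I13: { [Y → ) L + .] }  — reduce
  I14: { [L → ) ) .], [L → ) . )], [L → . ) )], [L → . +], [L → . ;], [L → . Y ; Y], [Y → ) . L +], [Y → . ) L +], [Y → . ; ( Y], [Y → . ;] }  — shift, reduce

I8 contains complete items [L → ; .], [Y → ; .] — reduce-reduce conflict.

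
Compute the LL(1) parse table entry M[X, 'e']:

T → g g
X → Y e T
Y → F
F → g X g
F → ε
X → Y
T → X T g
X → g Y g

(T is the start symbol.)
To find M[X, 'e'], we find productions for X where 'e' is in the predict set (PREDICT(N → α) = (FIRST(α) \ {ε}) ∪ (FOLLOW(N) if α ⇒* ε)).

Relevant sets:
  FIRST(Y) = { 'g', ε }
  FOLLOW(X) = { 'e', 'g' }

X → Y e T: PREDICT = { 'e', 'g' }
  'e' is in predict set, so this production goes in M[X, 'e']
X → Y: PREDICT = { 'e', 'g' }
  'e' is in predict set, so this production goes in M[X, 'e']
X → g Y g: PREDICT = { 'g' }

M[X, 'e'] = X → Y e T, X → Y  (a multiply-defined cell — the grammar is not LL(1))

Answer: X → Y e T, X → Y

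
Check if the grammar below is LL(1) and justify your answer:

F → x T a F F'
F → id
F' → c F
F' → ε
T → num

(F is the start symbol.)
A grammar is LL(1) if for each non-terminal N with multiple productions, the predict sets of those productions are pairwise disjoint, where PREDICT(N → α) = (FIRST(α) \ {ε}) ∪ (FOLLOW(N) if α ⇒* ε).

Relevant sets:
  FOLLOW(F') = { $, 'c' }

For F:
  PREDICT(F → x T a F F') = { 'x' }
  PREDICT(F → id) = { 'id' }
For F':
  PREDICT(F' → c F) = { 'c' }
  PREDICT(F' → ε) = { $, 'c' }
T has a single production, so nothing to check there.

Conflict found: Predict set conflict for F': { 'c' }
The grammar is NOT LL(1).

Answer: No. Predict set conflict for F': { 'c' }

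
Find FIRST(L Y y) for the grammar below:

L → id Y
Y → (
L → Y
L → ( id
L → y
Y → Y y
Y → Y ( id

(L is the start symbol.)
FIRST sets of the non-terminals involved (from the grammar, by fixed-point iteration):
  FIRST(L) = { '(', 'id', 'y' }

To compute FIRST(L Y y), process the symbols left to right:
Symbol L is a non-terminal. Add FIRST(L) \ {ε} = { '(', 'id', 'y' }
L is not nullable (ε ∉ FIRST(L)), so stop here.
FIRST(L Y y) = { '(', 'id', 'y' }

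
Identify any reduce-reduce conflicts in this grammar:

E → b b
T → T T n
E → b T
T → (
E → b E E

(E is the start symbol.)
No reduce-reduce conflicts

A reduce-reduce conflict occurs when an LR(0) state has two complete items [A → α .] and [B → β .] — both call for a reduction, and with no lookahead the parser cannot choose between them.

Augment with E' → E and build the canonical LR(0) collection (I0 = CLOSURE({[E' → . E]}), then GOTO on every symbol after a dot until no new states appear). It has 10 states:
  I0: { [E → . b E E], [E → . b T], [E → . b b], [E' → . E] }  — shift
  I1: { [E' → E .] }  — accept
  I2: { [E → . b E E], [E → . b T], [E → . b b], [E → b . E E], [E → b . T], [E → b . b], [T → . (], [T → . T T n] }  — shift
  I3: { [T → ( .] }  — reduce
  I4: { [E → . b E E], [E → . b T], [E → . b b], [E → b E . E] }  — shift
  I5: { [E → b T .], [T → . (], [T → . T T n], [T → T . T n] }  — shift, reduce
  I6: { [E → . b E E], [E → . b T], [E → . b b], [E → b . E E], [E → b . T], [E → b . b], [E → b b .], [T → . (], [T → . T T n] }  — shift, reduce
  I7: { [T → . (], [T → . T T n], [T → T . T n], [T → T T . n] }  — shift
  I8: { [T → T T n .] }  — reduce
  I9: { [E → b E E .] }  — reduce

No state contains more than one complete item.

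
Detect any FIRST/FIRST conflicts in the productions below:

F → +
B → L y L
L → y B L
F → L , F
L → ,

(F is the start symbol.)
No FIRST/FIRST conflicts.

A FIRST/FIRST conflict occurs when two productions N → α and N → β for the same non-terminal have FIRST(α) ∩ FIRST(β) ≠ ∅ (with ε ∈ FIRST of a nullable right-hand side, so two nullable alternatives also conflict).

FIRST sets of the non-terminals at (or reachable through a nullable prefix from) the front of some alternative:
  FIRST(L) = { ',', 'y' }

Productions for F:
  F → +: FIRST = { '+' }
  F → L , F: FIRST = { ',', 'y' }
Productions for L:
  L → y B L: FIRST = { 'y' }
  L → ,: FIRST = { ',' }
B has only one production, so no FIRST/FIRST conflict is possible there.

All alternatives of each non-terminal have pairwise disjoint FIRST sets.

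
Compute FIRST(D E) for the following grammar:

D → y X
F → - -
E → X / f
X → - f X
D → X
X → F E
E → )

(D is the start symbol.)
{ '-', 'y' }

FIRST sets of the non-terminals involved (from the grammar, by fixed-point iteration):
  FIRST(D) = { '-', 'y' }

To compute FIRST(D E), process the symbols left to right:
Symbol D is a non-terminal. Add FIRST(D) \ {ε} = { '-', 'y' }
D is not nullable (ε ∉ FIRST(D)), so stop here.
FIRST(D E) = { '-', 'y' }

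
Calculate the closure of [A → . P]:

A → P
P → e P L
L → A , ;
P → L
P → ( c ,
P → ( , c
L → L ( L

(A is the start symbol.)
To compute CLOSURE, for each item [A → α.Bβ] where B is a non-terminal, add [B → .γ] for all productions B → γ; repeat for the newly added items until nothing changes.

Start with: [A → . P]
  [A → . P] has the dot before P: add [P → . e P L], [P → . L], [P → . ( c ,], [P → . ( , c]
  [P → . L] has the dot before L: add [L → . A , ;], [L → . L ( L]
  [L → . A , ;] has the dot before A: all A-items already present
No further items can be added.

CLOSURE = { [A → . P], [L → . A , ;], [L → . L ( L], [P → . ( , c], [P → . ( c ,], [P → . L], [P → . e P L] }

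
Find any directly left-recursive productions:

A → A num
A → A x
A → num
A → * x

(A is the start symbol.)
Direct left recursion occurs when N → N α for some non-terminal N (the right-hand side begins with the left-hand side itself).

A → A num: LEFT RECURSIVE (starts with A)
A → A x: LEFT RECURSIVE (starts with A)
A → num: starts with num
A → * x: starts with '*'

The grammar has direct left recursion on: A.

Answer: Yes, A is left-recursive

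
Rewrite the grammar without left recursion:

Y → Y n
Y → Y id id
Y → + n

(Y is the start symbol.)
Y is directly left-recursive. The standard transformation for
  A → A α₁ | ... | A α_m | β₁ | ... | β_n
is
  A  → β₁ A' | ... | β_n A'
  A' → α₁ A' | ... | α_m A' | ε

Y → + n becomes Y → + n Y'
Y → Y n becomes Y' → n Y'
Y → Y id id becomes Y' → id id Y'
Add Y' → ε

Resulting grammar:
Y → + n Y'
Y' → n Y'
Y' → id id Y'
Y' → ε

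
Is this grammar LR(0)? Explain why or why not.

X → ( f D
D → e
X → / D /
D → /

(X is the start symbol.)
Yes, the grammar is LR(0)

Augment with X' → X and build the canonical LR(0) collection (I0 = CLOSURE({[X' → . X]}), then GOTO on every symbol after a dot until no new states appear). It has 10 states:
  I0: { [X → . ( f D], [X → . / D /], [X' → . X] }  — shift
  I1: { [X → ( . f D] }  — shift
  I2: { [D → . /], [D → . e], [X → / . D /] }  — shift
  I3: { [X' → X .] }  — accept
  I4: { [D → / .] }  — reduce
  I5: { [X → / D . /] }  — shift
  I6: { [D → e .] }  — reduce
  I7: { [X → / D / .] }  — reduce
  I8: { [D → . /], [D → . e], [X → ( f . D] }  — shift
  I9: { [X → ( f D .] }  — reduce

Every state is either a pure shift/goto state or contains exactly one complete item and nothing to shift — no conflicts. The grammar is LR(0).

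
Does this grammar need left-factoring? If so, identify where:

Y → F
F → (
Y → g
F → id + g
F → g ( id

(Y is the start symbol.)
Left-factoring is needed when two productions for the same non-terminal
share a common prefix on the right-hand side.

Productions for Y:
  Y → F
  Y → g
Productions for F:
  F → (
  F → id + g
  F → g ( id

No common prefixes found.

Answer: No, left-factoring is not needed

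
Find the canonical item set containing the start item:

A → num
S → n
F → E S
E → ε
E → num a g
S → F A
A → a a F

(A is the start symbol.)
{ [A → . a a F], [A → . num], [A' → . A] }

First, augment the grammar with A' → A
I₀ = CLOSURE({ [A' → . A] }):
  [A' → . A] has the dot before A: add [A → . num], [A → . a a F]
No further items can be added.

I₀ = { [A → . a a F], [A → . num], [A' → . A] }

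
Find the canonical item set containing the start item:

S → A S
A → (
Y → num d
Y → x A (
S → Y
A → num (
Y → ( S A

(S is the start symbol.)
{ [A → . (], [A → . num (], [S → . A S], [S → . Y], [S' → . S], [Y → . ( S A], [Y → . num d], [Y → . x A (] }

First, augment the grammar with S' → S
I₀ = CLOSURE({ [S' → . S] }):
  [S' → . S] has the dot before S: add [S → . A S], [S → . Y]
  [S → . A S] has the dot before A: add [A → . (], [A → . num (]
  [S → . Y] has the dot before Y: add [Y → . num d], [Y → . x A (], [Y → . ( S A]
No further items can be added.

I₀ = { [A → . (], [A → . num (], [S → . A S], [S → . Y], [S' → . S], [Y → . ( S A], [Y → . num d], [Y → . x A (] }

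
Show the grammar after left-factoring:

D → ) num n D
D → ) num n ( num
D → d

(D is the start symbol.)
D → ) num n D'
D' → D
D' → ( num
D → d

Left-factoring transforms A → αβ₁ | αβ₂ into A → αA' and A' → β₁ | β₂
(α is the longest common prefix among the alternatives). Repeat until
no nonterminal has two alternatives with a common prefix.

Round 1: D has alternatives sharing prefix ') num n'. Introduce D': D → ) num n D'
  Add: D' → D
  Add: D' → ( num

No remaining common prefixes — done.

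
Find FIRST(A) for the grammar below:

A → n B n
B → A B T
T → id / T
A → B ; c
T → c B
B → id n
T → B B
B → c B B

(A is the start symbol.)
To compute FIRST(A), examine every production with A on the left-hand side, reading each right-hand side left to right until a non-nullable symbol is reached.

FIRST sets of the other non-terminals involved (by the same procedure, iterated to a fixed point):
  FIRST(B) = { 'c', 'id', 'n' }

From A → n B n:
  - n is a terminal: add 'n' and stop
From A → B ; c:
  - B is a non-terminal: add FIRST(B) \ {ε} = { 'c', 'id', 'n' }
    B is not nullable, so stop

Collecting: FIRST(A) = { 'c', 'id', 'n' }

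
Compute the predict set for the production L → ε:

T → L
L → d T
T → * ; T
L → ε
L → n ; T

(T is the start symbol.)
{ $ }

PREDICT(L → ε) = (FIRST(RHS) \ {ε}) ∪ (FOLLOW(L) if ε ∈ FIRST(RHS), i.e. RHS ⇒* ε)
The right-hand side is ε (FIRST(ε) = { ε }), so the predict set is FOLLOW(L) = { $ }
PREDICT(L → ε) = { $ }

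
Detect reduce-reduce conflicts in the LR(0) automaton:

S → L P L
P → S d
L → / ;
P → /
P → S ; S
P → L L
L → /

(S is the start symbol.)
Yes — I4: [L → / .] vs [P → / .]

Augment with S' → S and build the canonical LR(0) collection (I0 = CLOSURE({[S' → . S]}), then GOTO on every symbol after a dot until no new states appear). It has 14 states:
  I0: { [L → . / ;], [L → . /], [S → . L P L], [S' → . S] }  — shift
  I1: { [L → / . ;], [L → / .] }  — shift, reduce
  I2: { [L → . / ;], [L → . /], [P → . /], [P → . L L], [P → . S ; S], [P → . S d], [S → . L P L], [S → L . P L] }  — shift
  I3: { [S' → S .] }  — accept
  I4: { [L → / . ;], [L → / .], [P → / .] }  — shift, 2 reduces
  I5: { [L → . / ;], [L → . /], [P → . /], [P → . L L], [P → . S ; S], [P → . S d], [P → L . L], [S → . L P L], [S → L . P L] }  — shift
  I6: { [L → . / ;], [L → . /], [S → L P . L] }  — shift
  I7: { [P → S . ; S], [P → S . d] }  — shift
  I8: { [L → . / ;], [L → . /], [P → S ; . S], [S → . L P L] }  — shift
  I9: { [P → S d .] }  — reduce
  I10: { [P → S ; S .] }  — reduce
  I11: { [S → L P L .] }  — reduce
  I12: { [L → . / ;], [L → . /], [P → . /], [P → . L L], [P → . S ; S], [P → . S d], [P → L . L], [P → L L .], [S → . L P L], [S → L . P L] }  — shift, reduce
  I13: { [L → / ; .] }  — reduce

I4 contains complete items [L → / .], [P → / .] — reduce-reduce conflict.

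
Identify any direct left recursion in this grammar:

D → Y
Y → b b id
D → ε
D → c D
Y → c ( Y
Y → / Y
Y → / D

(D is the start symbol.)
Direct left recursion occurs when N → N α for some non-terminal N (the right-hand side begins with the left-hand side itself).

D → Y: starts with Y
Y → b b id: starts with b
D → ε: starts with ε
D → c D: starts with c
Y → c ( Y: starts with c
Y → / Y: starts with '/'
Y → / D: starts with '/'

No direct left recursion found.

Answer: No direct left recursion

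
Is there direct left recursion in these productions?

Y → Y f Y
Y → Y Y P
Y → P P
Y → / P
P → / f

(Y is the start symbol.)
Direct left recursion occurs when N → N α for some non-terminal N (the right-hand side begins with the left-hand side itself).

Y → Y f Y: LEFT RECURSIVE (starts with Y)
Y → Y Y P: LEFT RECURSIVE (starts with Y)
Y → P P: starts with P
Y → / P: starts with '/'
P → / f: starts with '/'

The grammar has direct left recursion on: Y.

Answer: Yes, Y is left-recursive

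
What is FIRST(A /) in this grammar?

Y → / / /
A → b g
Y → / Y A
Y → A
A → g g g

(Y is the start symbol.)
FIRST sets of the non-terminals involved (from the grammar, by fixed-point iteration):
  FIRST(A) = { 'b', 'g' }

To compute FIRST(A /), process the symbols left to right:
Symbol A is a non-terminal. Add FIRST(A) \ {ε} = { 'b', 'g' }
A is not nullable (ε ∉ FIRST(A)), so stop here.
FIRST(A /) = { 'b', 'g' }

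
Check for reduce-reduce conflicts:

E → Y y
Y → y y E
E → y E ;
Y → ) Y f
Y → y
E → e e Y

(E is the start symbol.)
No reduce-reduce conflicts

A reduce-reduce conflict occurs when an LR(0) state has two complete items [A → α .] and [B → β .] — both call for a reduction, and with no lookahead the parser cannot choose between them.

Augment with E' → E and build the canonical LR(0) collection (I0 = CLOSURE({[E' → . E]}), then GOTO on every symbol after a dot until no new states appear). It has 18 states:
  I0: { [E → . Y y], [E → . e e Y], [E → . y E ;], [E' → . E], [Y → . ) Y f], [Y → . y y E], [Y → . y] }  — shift
  I1: { [Y → ) . Y f], [Y → . ) Y f], [Y → . y y E], [Y → . y] }  — shift
  I2: { [E' → E .] }  — accept
  I3: { [E → Y . y] }  — shift
  I4: { [E → e . e Y] }  — shift
  I5: { [E → . Y y], [E → . e e Y], [E → . y E ;], [E → y . E ;], [Y → . ) Y f], [Y → . y y E], [Y → . y], [Y → y . y E], [Y → y .] }  — shift, reduce
  I6: { [E → y E . ;] }  — shift
  I7: { [E → . Y y], [E → . e e Y], [E → . y E ;], [E → y . E ;], [Y → . ) Y f], [Y → . y y E], [Y → . y], [Y → y . y E], [Y → y .], [Y → y y . E] }  — shift, reduce
  I8: { [E → y E . ;], [Y → y y E .] }  — shift, reduce
  I9: { [E → y E ; .] }  — reduce
  I10: { [E → e e . Y], [Y → . ) Y f], [Y → . y y E], [Y → . y] }  — shift
  I11: { [E → e e Y .] }  — reduce
  I12: { [Y → y . y E], [Y → y .] }  — shift, reduce
  I13: { [E → . Y y], [E → . e e Y], [E → . y E ;], [Y → . ) Y f], [Y → . y y E], [Y → . y], [Y → y y . E] }  — shift
  I14: { [Y → y y E .] }  — reduce
  I15: { [E → Y y .] }  — reduce
  I16: { [Y → ) Y . f] }  — shift
  I17: { [Y → ) Y f .] }  — reduce

No state contains more than one complete item.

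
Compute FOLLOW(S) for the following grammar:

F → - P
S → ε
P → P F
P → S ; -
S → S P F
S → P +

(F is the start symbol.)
{ ';' }

To compute FOLLOW(S), find every occurrence of S on a right-hand side N → α S β: add FIRST(β) \ {ε}, and if β is empty or nullable also add FOLLOW(N). Iterate to a fixed point.

In P → S ; -: S is followed by ';' '-', add FIRST(';' '-') \ {ε} = { ';' }
In S → S P F: S is followed by P F, add FIRST(P F) \ {ε} = { ';' }

Taking the union: FOLLOW(S) = { ';' }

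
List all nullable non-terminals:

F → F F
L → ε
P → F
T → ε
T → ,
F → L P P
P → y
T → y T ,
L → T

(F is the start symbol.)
{ 'L', 'T' }

A non-terminal is nullable if it can derive ε (the empty string): either it has an ε-production, or it has a production whose right-hand side consists entirely of nullable non-terminals.

ε-productions: L → ε, T → ε
So L, T are immediately nullable.
No further non-terminal can be added: every production for the remaining non-terminals contains a terminal or a non-nullable non-terminal.
Nullable = { 'L', 'T' }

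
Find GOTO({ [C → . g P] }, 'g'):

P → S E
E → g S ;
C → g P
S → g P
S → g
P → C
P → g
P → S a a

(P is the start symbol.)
{ [C → . g P], [C → g . P], [P → . C], [P → . S E], [P → . S a a], [P → . g], [S → . g P], [S → . g] }

GOTO(I, 'g') = CLOSURE({ [A → αX.β] : [A → α.Xβ] ∈ I, X = 'g' })

Items with dot before 'g', with the dot advanced:
  [C → . g P] → [C → g . P]
Closure of the advanced items:
  [C → g . P] has the dot before P: add [P → . S E], [P → . C], [P → . g], [P → . S a a]
  [P → . S E] has the dot before S: add [S → . g P], [S → . g]
  [P → . C] has the dot before C: add [C → . g P]

GOTO = { [C → . g P], [C → g . P], [P → . C], [P → . S E], [P → . S a a], [P → . g], [S → . g P], [S → . g] }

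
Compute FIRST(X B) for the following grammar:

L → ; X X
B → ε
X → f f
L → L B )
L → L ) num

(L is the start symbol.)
{ 'f' }

FIRST sets of the non-terminals involved (from the grammar, by fixed-point iteration):
  FIRST(X) = { 'f' }

To compute FIRST(X B), process the symbols left to right:
Symbol X is a non-terminal. Add FIRST(X) \ {ε} = { 'f' }
X is not nullable (ε ∉ FIRST(X)), so stop here.
FIRST(X B) = { 'f' }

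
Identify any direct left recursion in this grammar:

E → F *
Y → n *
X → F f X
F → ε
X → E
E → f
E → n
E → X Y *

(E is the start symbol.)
No direct left recursion

E → F *: starts with F
Y → n *: starts with n
X → F f X: starts with F
F → ε: starts with ε
X → E: starts with E
E → f: starts with f
E → n: starts with n
E → X Y *: starts with X

No direct left recursion found.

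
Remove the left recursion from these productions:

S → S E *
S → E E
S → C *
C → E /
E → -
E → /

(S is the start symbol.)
S → E E S'
S → C * S'
S' → E * S'
S' → ε
C → E /
E → -
E → /

S is directly left-recursive. The standard transformation for
  A → A α₁ | ... | A α_m | β₁ | ... | β_n
is
  A  → β₁ A' | ... | β_n A'
  A' → α₁ A' | ... | α_m A' | ε

S → E E becomes S → E E S'
S → C * becomes S → C * S'
S → S E * becomes S' → E * S'
Add S' → ε

Productions for other non-terminals are unchanged:
  C → E /
  E → -
  E → /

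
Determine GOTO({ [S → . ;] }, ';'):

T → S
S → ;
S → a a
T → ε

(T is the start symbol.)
GOTO(I, ';') = CLOSURE({ [A → αX.β] : [A → α.Xβ] ∈ I, X = ';' })

Items with dot before ';', with the dot advanced:
  [S → . ;] → [S → ; .]
Closure adds nothing (no advanced item has the dot before a non-terminal).

GOTO = { [S → ; .] }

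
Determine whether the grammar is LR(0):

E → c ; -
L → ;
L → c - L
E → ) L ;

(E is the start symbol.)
Yes, the grammar is LR(0)

Augment with E' → E and build the canonical LR(0) collection (I0 = CLOSURE({[E' → . E]}), then GOTO on every symbol after a dot until no new states appear). It has 12 states:
  I0: { [E → . ) L ;], [E → . c ; -], [E' → . E] }  — shift
  I1: { [E → ) . L ;], [L → . ;], [L → . c - L] }  — shift
  I2: { [E' → E .] }  — accept
  I3: { [E → c . ; -] }  — shift
  I4: { [E → c ; . -] }  — shift
  I5: { [E → c ; - .] }  — reduce
  I6: { [L → ; .] }  — reduce
  I7: { [E → ) L . ;] }  — shift
  I8: { [L → c . - L] }  — shift
  I9: { [L → . ;], [L → . c - L], [L → c - . L] }  — shift
  I10: { [L → c - L .] }  — reduce
  I11: { [E → ) L ; .] }  — reduce

Every state is either a pure shift/goto state or contains exactly one complete item and nothing to shift — no conflicts. The grammar is LR(0).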